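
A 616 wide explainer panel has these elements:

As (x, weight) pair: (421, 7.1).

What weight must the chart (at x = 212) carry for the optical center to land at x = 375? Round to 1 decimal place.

w ≈ 2.0

Known: weight 7.1 with moment 7.1·421 = 2989.1.
For the centroid to hit 375: (2989.1 + w·212) / (7.1 + w) = 375.
Solving: w = (375·7.1 − 2989.1) / (212 − 375) = -326.6 / -163 ≈ 2.00.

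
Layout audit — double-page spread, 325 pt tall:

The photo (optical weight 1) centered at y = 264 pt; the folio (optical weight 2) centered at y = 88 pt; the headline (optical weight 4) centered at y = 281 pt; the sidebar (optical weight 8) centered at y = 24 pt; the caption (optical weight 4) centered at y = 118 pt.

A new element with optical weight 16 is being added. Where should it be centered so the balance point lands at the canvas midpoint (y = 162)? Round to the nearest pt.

With the new element, Σw becomes 1 + 2 + 4 + 8 + 4 + 16 = 35.
Along y: (2228 + 16·y) / 35 = 162 (existing moment 1·264 + 2·88 + 4·281 + 8·24 + 4·118 = 2228) ⇒ y = (5670 − 2228) / 16 ≈ 215.12.

y ≈ 215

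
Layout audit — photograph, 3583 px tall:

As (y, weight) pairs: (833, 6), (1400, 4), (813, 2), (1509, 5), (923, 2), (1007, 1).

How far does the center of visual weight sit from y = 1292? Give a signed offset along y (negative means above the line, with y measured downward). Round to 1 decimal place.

≈ -160.9 px

Weights sum to 6 + 4 + 2 + 5 + 2 + 1 = 20.
Σw·y = 22622; ȳ = 22622/20 ≈ 1131.10.
Offset from y = 1292: 1131.10 − 1292 ≈ -160.90.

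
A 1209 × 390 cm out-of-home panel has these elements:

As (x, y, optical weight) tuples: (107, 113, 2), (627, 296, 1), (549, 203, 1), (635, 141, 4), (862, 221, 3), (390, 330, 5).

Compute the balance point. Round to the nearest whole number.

Σw = 2 + 1 + 1 + 4 + 3 + 5 = 16.
Σw·x = 8466; x̄ = 8466/16 ≈ 529.12.
y: moment 3602 / weight 16 ≈ 225.12

(529, 225)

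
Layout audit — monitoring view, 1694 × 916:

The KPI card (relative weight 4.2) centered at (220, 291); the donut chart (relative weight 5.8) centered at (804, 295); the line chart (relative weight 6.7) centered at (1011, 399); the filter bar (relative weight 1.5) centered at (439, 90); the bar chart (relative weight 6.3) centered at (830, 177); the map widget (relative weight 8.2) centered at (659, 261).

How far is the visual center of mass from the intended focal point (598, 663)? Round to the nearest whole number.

Weights sum to 4.2 + 5.8 + 6.7 + 1.5 + 6.3 + 8.2 = 32.7.
Σw·x = 23652.2; x̄ = 23652.2/32.7 ≈ 723.31.
y: moment 8996.8 / weight 32.7 ≈ 275.13
From (598, 663): dx = 125.31, dy = -387.87, so the distance is √(dx²+dy²) ≈ 407.61.

≈ 408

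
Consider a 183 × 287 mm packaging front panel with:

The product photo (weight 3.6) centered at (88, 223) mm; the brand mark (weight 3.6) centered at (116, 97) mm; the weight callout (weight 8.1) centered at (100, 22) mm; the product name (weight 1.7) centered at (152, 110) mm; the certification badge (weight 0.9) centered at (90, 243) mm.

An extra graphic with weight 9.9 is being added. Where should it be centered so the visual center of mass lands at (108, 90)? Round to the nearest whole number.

New total weight: (3.6 + 3.6 + 8.1 + 1.7 + 0.9) + 9.9 = 27.8.
x: target moment 27.8×108 = 3002.4; current 3.6·88 + 3.6·116 + 8.1·100 + 1.7·152 + 0.9·90 = 1883.8; the extra graphic supplies 1118.6, so x = 1118.6/9.9 ≈ 112.99.
y: target moment 27.8×90 = 2502.0; current 3.6·223 + 3.6·97 + 8.1·22 + 1.7·110 + 0.9·243 = 1735.9; the extra graphic supplies 766.1, so y = 766.1/9.9 ≈ 77.38.

(113, 77)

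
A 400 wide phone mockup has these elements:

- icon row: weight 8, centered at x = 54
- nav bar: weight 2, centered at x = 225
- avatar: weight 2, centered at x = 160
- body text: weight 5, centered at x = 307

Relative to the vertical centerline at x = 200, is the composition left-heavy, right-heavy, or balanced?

left-heavy

Σw = 8 + 2 + 2 + 5 = 17.
Σw·x = 8·54 + 2·225 + 2·160 + 5·307 = 2737, so x̄ = 2737/17 ≈ 161.00.
Since 161.0 is left of 200, the composition reads left-heavy.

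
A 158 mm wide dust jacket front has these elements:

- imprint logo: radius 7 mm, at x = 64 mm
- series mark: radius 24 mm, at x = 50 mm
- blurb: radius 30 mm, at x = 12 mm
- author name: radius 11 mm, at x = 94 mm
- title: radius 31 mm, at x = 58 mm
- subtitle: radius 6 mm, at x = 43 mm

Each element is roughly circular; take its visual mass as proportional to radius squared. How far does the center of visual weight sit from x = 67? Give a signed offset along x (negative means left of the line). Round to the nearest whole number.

≈ -25 mm

r² weights: imprint logo 7² = 49, series mark 24² = 576, blurb 30² = 900, author name 11² = 121, title 31² = 961, subtitle 6² = 36. Total = 2643.
x: (49·64 + 576·50 + 900·12 + 121·94 + 961·58 + 36·43) / 2643 = 111396 / 2643 ≈ 42.15
Against x = 67, that's 42.15 − 67 = -24.85.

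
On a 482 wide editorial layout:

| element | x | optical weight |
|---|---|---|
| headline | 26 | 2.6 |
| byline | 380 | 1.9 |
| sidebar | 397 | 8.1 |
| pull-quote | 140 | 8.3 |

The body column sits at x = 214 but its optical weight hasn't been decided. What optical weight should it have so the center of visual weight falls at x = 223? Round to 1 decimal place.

Fixed elements: Σw = 2.6 + 1.9 + 8.1 + 8.3 = 20.9, Σw·x = 2.6·26 + 1.9·380 + 8.1·397 + 8.3·140 = 5167.3.
Balance at x = 223 requires (5167.3 + w·214) / (20.9 + w) = 223.
Rearranging, w·(214 − 223) = 223·20.9 − 5167.3 = -506.6, so w ≈ -506.6/-9 = 56.29.

w ≈ 56.3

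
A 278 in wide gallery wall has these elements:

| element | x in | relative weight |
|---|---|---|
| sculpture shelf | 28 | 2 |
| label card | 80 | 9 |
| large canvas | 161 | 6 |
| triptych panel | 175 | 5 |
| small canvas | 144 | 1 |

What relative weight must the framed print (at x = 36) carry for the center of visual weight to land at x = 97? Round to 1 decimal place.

Fixed elements: Σw = 2 + 9 + 6 + 5 + 1 = 23, Σw·x = 2·28 + 9·80 + 6·161 + 5·175 + 1·144 = 2761.
Balance at x = 97 requires (2761 + w·36) / (23 + w) = 97.
Solving: w = (97·23 − 2761) / (36 − 97) = -530 / -61 ≈ 8.69.

w ≈ 8.7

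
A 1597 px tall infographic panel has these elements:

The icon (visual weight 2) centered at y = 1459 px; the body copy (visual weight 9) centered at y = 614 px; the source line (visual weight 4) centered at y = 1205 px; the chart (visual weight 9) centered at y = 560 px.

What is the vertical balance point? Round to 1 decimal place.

Σw = 2 + 9 + 4 + 9 = 24.
y: (2·1459 + 9·614 + 4·1205 + 9·560) / 24 = 18304 / 24 ≈ 762.67

y ≈ 762.7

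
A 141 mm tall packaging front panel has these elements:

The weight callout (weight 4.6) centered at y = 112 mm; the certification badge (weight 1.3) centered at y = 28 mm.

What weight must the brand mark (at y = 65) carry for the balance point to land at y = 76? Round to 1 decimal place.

w ≈ 9.4

Existing Σw = 5.9 (4.6 + 1.3); existing moment 4.6·112 + 1.3·28 = 551.6.
Balance at y = 76 requires (551.6 + w·65) / (5.9 + w) = 76.
Rearranging, w·(65 − 76) = 76·5.9 − 551.6 = -103.2, so w ≈ -103.2/-11 = 9.38.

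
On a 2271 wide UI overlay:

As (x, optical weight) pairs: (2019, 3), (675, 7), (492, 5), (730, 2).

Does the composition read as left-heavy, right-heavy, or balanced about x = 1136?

Σw = 3 + 7 + 5 + 2 = 17.
Σw·x = 3·2019 + 7·675 + 5·492 + 2·730 = 14702, so x̄ = 14702/17 ≈ 864.82.
864.8 vs midline 1136 → left-heavy.

left-heavy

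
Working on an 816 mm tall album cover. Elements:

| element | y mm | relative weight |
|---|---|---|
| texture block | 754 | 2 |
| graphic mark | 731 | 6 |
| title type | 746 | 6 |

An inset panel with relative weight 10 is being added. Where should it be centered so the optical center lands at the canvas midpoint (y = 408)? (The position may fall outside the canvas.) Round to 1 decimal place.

With the inset panel, Σw becomes 2 + 6 + 6 + 10 = 24.
y: target moment 24×408 = 9792; current 2·754 + 6·731 + 6·746 = 10370; the inset panel supplies -578, so y = -578/10 ≈ -57.80.

y ≈ -57.8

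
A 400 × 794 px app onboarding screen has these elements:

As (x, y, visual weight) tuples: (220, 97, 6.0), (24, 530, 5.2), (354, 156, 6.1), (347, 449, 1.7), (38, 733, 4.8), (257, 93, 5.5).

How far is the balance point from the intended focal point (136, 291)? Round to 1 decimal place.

Total weight = 6.0 + 5.2 + 6.1 + 1.7 + 4.8 + 5.5 = 29.3.
x: (6.0·220 + 5.2·24 + 6.1·354 + 1.7·347 + 4.8·38 + 5.5·257) / 29.3 = 5790.0 / 29.3 ≈ 197.61
y: (6.0·97 + 5.2·530 + 6.1·156 + 1.7·449 + 4.8·733 + 5.5·93) / 29.3 = 9082.8 / 29.3 ≈ 309.99
Offset from (136, 291): Δx ≈ 61.61, Δy ≈ 18.99; distance = √(Δx² + Δy²) ≈ 64.47.

≈ 64.5 px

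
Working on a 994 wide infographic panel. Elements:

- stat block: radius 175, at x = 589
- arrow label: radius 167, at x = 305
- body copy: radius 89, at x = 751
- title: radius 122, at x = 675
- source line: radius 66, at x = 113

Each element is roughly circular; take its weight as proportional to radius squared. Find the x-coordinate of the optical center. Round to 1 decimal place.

Weights ∝ r²: stat block 175² = 30625, arrow label 167² = 27889, body copy 89² = 7921, title 122² = 14884, source line 66² = 4356; Σw = 85675.
Σw·x = 30625·589 + 27889·305 + 7921·751 + 14884·675 + 4356·113 = 43031869, so x̄ = 43031869/85675 ≈ 502.27.

x ≈ 502.3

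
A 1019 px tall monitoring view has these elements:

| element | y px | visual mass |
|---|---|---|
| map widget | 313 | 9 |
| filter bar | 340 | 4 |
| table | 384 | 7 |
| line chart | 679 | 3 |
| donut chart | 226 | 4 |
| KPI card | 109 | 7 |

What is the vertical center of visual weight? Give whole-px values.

Σw = 9 + 4 + 7 + 3 + 4 + 7 = 34.
y: moment 10569 / weight 34 ≈ 310.85

y ≈ 311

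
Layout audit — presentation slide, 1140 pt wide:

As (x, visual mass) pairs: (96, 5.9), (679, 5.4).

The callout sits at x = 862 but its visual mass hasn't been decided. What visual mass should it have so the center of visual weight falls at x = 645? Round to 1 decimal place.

w ≈ 14.1

Known weights sum to 5.9 + 5.4 = 11.3; their moment is 5.9·96 + 5.4·679 = 4233.0.
For the centroid to hit 645: (4233.0 + w·862) / (11.3 + w) = 645.
Solving: w = (645·11.3 − 4233.0) / (862 − 645) = 3055.5 / 217 ≈ 14.08.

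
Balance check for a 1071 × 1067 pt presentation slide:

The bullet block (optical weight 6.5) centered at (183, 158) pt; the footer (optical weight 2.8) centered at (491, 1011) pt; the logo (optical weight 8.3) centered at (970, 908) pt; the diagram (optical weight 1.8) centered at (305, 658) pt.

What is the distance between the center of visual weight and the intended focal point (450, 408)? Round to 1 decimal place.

≈ 271.2 pt

Total weight = 6.5 + 2.8 + 8.3 + 1.8 = 19.4.
x: (6.5·183 + 2.8·491 + 8.3·970 + 1.8·305) / 19.4 = 11164.3 / 19.4 ≈ 575.48
y: (6.5·158 + 2.8·1011 + 8.3·908 + 1.8·658) / 19.4 = 12578.6 / 19.4 ≈ 648.38
From (450, 408): dx = 125.48, dy = 240.38, so the distance is √(dx²+dy²) ≈ 271.16.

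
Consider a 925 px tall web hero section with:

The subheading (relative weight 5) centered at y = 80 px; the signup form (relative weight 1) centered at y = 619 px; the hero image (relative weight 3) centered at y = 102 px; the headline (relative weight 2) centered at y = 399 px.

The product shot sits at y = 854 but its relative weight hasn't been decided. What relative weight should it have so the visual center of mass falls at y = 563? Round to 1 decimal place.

w ≈ 14.0

Known weights sum to 5 + 1 + 3 + 2 = 11; their moment is 5·80 + 1·619 + 3·102 + 2·399 = 2123.
Set Σw·y/Σw = 563: (2123 + 854w) = 563·(11 + w).
Solving: w = (563·11 − 2123) / (854 − 563) = 4070 / 291 ≈ 13.99.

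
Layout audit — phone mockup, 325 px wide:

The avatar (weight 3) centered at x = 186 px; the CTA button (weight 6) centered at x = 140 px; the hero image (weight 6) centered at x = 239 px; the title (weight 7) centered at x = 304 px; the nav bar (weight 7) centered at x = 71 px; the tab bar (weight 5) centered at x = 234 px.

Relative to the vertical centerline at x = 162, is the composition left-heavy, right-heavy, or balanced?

right-heavy

Σw = 3 + 6 + 6 + 7 + 7 + 5 = 34.
x: moment 6627 / weight 34 ≈ 194.91
194.9 lies right of the midline 162, so the layout is right-heavy.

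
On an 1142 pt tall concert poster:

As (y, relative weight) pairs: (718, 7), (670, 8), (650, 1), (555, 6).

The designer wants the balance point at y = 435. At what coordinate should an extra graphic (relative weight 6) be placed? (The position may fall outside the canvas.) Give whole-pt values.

With the extra graphic, Σw becomes 7 + 8 + 1 + 6 + 6 = 28.
y: target moment 28×435 = 12180; current 7·718 + 8·670 + 1·650 + 6·555 = 14366; the extra graphic supplies -2186, so y = -2186/6 ≈ -364.33.

y ≈ -364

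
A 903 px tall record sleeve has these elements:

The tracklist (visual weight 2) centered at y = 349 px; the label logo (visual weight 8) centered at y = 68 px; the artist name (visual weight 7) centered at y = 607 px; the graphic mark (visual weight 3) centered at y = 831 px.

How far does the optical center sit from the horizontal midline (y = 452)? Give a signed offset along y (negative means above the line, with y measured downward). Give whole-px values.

≈ -53 px

Weights sum to 2 + 8 + 7 + 3 = 20.
Σw·y = 2·349 + 8·68 + 7·607 + 3·831 = 7984, so ȳ = 7984/20 ≈ 399.20.
Against y = 452, that's 399.20 − 452 = -52.80.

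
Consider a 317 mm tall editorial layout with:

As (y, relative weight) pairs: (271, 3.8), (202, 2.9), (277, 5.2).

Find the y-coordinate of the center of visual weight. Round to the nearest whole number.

Weights sum to 3.8 + 2.9 + 5.2 = 11.9.
y: (3.8·271 + 2.9·202 + 5.2·277) / 11.9 = 3056.0 / 11.9 ≈ 256.81

y ≈ 257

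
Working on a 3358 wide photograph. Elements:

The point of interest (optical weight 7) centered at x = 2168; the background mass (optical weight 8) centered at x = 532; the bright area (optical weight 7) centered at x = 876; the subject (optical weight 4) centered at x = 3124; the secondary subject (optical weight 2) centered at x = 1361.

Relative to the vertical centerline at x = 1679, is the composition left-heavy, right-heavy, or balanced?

Weights sum to 7 + 8 + 7 + 4 + 2 = 28.
x: (7·2168 + 8·532 + 7·876 + 4·3124 + 2·1361) / 28 = 40782 / 28 ≈ 1456.50
1456.5 lies left of the midline 1679, so the layout is left-heavy.

left-heavy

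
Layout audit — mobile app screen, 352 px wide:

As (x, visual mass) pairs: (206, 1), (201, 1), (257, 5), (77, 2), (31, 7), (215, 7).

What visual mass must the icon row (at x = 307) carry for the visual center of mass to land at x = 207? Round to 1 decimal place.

w ≈ 11.9

Fixed elements: Σw = 1 + 1 + 5 + 2 + 7 + 7 = 23, Σw·x = 1·206 + 1·201 + 5·257 + 2·77 + 7·31 + 7·215 = 3568.
Balance at x = 207 requires (3568 + w·307) / (23 + w) = 207.
Solving: w = (207·23 − 3568) / (307 − 207) = 1193 / 100 ≈ 11.93.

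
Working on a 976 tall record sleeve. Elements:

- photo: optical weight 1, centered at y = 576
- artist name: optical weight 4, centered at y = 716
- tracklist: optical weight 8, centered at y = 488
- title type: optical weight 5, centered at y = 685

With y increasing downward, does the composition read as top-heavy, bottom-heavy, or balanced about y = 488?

bottom-heavy

Weights sum to 1 + 4 + 8 + 5 = 18.
Σw·y = 1·576 + 4·716 + 8·488 + 5·685 = 10769, so ȳ = 10769/18 ≈ 598.28.
Since 598.3 is below (larger y than) 488, the composition reads bottom-heavy.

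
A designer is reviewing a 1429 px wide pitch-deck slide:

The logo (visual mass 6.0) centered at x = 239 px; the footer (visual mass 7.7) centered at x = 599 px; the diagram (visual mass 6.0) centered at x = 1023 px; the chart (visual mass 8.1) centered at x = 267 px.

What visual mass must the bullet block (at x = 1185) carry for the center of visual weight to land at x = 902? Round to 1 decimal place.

Known weights sum to 6.0 + 7.7 + 6.0 + 8.1 = 27.8; their moment is 6.0·239 + 7.7·599 + 6.0·1023 + 8.1·267 = 14347.0.
Balance at x = 902 requires (14347.0 + w·1185) / (27.8 + w) = 902.
Rearranging, w·(1185 − 902) = 902·27.8 − 14347.0 = 10728.6, so w ≈ 10728.6/283 = 37.91.

w ≈ 37.9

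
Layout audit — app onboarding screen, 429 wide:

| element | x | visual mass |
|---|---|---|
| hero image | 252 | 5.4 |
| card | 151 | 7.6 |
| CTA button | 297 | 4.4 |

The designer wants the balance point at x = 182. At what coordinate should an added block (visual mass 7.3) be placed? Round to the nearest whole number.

x ≈ 93

With the added block, Σw becomes 5.4 + 7.6 + 4.4 + 7.3 = 24.7.
Along x: (3815.2 + 7.3·x) / 24.7 = 182 (existing moment 5.4·252 + 7.6·151 + 4.4·297 = 3815.2) ⇒ x = (4495.4 − 3815.2) / 7.3 ≈ 93.18.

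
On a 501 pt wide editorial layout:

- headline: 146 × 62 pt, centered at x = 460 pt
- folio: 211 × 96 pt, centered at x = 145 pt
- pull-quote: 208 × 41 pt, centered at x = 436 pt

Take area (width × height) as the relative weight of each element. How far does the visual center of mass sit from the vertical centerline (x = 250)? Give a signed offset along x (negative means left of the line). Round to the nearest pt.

Taking area as weight: headline 146·62 = 9052, folio 211·96 = 20256, pull-quote 208·41 = 8528. Sum 37836.
x: (9052·460 + 20256·145 + 8528·436) / 37836 = 10819248 / 37836 ≈ 285.95
Offset from x = 250: 285.95 − 250 ≈ 35.95.

≈ 36 pt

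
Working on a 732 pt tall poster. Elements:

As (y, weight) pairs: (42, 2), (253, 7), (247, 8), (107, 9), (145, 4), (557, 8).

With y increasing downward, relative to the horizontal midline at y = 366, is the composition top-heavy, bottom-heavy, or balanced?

top-heavy

Total weight = 2 + 7 + 8 + 9 + 4 + 8 = 38.
y: moment 9830 / weight 38 ≈ 258.68
258.7 lies above (smaller y than) the midline 366, so the layout is top-heavy.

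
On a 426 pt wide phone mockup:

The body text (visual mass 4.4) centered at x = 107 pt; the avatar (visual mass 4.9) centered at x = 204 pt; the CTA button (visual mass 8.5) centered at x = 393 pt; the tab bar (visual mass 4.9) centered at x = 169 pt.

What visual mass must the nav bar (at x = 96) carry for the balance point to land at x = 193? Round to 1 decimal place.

Existing Σw = 22.7 (4.4 + 4.9 + 8.5 + 4.9); existing moment 4.4·107 + 4.9·204 + 8.5·393 + 4.9·169 = 5639.0.
For the centroid to hit 193: (5639.0 + w·96) / (22.7 + w) = 193.
So w = (193·22.7 − 5639.0)/(96 − 193) = -1257.9/-97 ≈ 12.97.

w ≈ 13.0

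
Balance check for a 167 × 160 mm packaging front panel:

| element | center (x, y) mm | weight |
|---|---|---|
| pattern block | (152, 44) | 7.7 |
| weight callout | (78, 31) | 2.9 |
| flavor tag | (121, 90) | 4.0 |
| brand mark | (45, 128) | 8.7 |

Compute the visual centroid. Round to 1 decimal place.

(97.5, 81.6)

Weights sum to 7.7 + 2.9 + 4.0 + 8.7 = 23.3.
x: (7.7·152 + 2.9·78 + 4.0·121 + 8.7·45) / 23.3 = 2272.1 / 23.3 ≈ 97.52
y: (7.7·44 + 2.9·31 + 4.0·90 + 8.7·128) / 23.3 = 1902.3 / 23.3 ≈ 81.64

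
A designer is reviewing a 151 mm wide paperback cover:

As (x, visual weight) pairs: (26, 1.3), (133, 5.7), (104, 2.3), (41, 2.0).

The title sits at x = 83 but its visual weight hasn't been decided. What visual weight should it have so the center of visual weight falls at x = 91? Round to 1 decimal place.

w ≈ 10.6

Known weights sum to 1.3 + 5.7 + 2.3 + 2.0 = 11.3; their moment is 1.3·26 + 5.7·133 + 2.3·104 + 2.0·41 = 1113.1.
Balance at x = 91 requires (1113.1 + w·83) / (11.3 + w) = 91.
So w = (91·11.3 − 1113.1)/(83 − 91) = -84.8/-8 ≈ 10.60.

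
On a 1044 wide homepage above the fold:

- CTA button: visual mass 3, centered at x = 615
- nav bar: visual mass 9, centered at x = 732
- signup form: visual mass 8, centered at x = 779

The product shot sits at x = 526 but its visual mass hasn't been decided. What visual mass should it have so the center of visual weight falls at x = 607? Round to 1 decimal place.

Existing Σw = 20 (3 + 9 + 8); existing moment 3·615 + 9·732 + 8·779 = 14665.
Set Σw·x/Σw = 607: (14665 + 526w) = 607·(20 + w).
Rearranging, w·(526 − 607) = 607·20 − 14665 = -2525, so w ≈ -2525/-81 = 31.17.

w ≈ 31.2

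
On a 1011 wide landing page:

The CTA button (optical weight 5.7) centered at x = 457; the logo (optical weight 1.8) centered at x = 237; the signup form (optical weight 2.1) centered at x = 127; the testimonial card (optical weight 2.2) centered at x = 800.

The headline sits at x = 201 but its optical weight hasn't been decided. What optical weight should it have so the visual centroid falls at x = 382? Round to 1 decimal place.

Known weights sum to 5.7 + 1.8 + 2.1 + 2.2 = 11.8; their moment is 5.7·457 + 1.8·237 + 2.1·127 + 2.2·800 = 5058.2.
Balance at x = 382 requires (5058.2 + w·201) / (11.8 + w) = 382.
So w = (382·11.8 − 5058.2)/(201 − 382) = -550.6/-181 ≈ 3.04.

w ≈ 3.0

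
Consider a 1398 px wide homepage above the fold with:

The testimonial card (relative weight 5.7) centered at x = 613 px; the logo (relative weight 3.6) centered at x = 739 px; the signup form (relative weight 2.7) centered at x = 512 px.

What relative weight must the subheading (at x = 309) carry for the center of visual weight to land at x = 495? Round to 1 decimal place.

w ≈ 8.6

Existing Σw = 12.0 (5.7 + 3.6 + 2.7); existing moment 5.7·613 + 3.6·739 + 2.7·512 = 7536.9.
Set Σw·x/Σw = 495: (7536.9 + 309w) = 495·(12.0 + w).
Rearranging, w·(309 − 495) = 495·12.0 − 7536.9 = -1596.9, so w ≈ -1596.9/-186 = 8.59.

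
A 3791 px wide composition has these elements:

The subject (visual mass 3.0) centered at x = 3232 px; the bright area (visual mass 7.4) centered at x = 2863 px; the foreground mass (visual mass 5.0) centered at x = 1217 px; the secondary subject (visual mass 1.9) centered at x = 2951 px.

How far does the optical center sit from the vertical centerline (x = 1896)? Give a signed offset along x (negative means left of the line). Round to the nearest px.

Σw = 3.0 + 7.4 + 5.0 + 1.9 = 17.3.
x: (3.0·3232 + 7.4·2863 + 5.0·1217 + 1.9·2951) / 17.3 = 42574.1 / 17.3 ≈ 2460.93
Difference: 2460.93 − 1896 ≈ 564.93.

≈ 565 px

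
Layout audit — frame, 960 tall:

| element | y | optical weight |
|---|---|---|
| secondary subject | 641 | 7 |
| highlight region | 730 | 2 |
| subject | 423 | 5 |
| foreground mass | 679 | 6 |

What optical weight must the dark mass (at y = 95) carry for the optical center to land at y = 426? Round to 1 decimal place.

Fixed elements: Σw = 7 + 2 + 5 + 6 = 20, Σw·y = 7·641 + 2·730 + 5·423 + 6·679 = 12136.
For the centroid to hit 426: (12136 + w·95) / (20 + w) = 426.
Solving: w = (426·20 − 12136) / (95 − 426) = -3616 / -331 ≈ 10.92.

w ≈ 10.9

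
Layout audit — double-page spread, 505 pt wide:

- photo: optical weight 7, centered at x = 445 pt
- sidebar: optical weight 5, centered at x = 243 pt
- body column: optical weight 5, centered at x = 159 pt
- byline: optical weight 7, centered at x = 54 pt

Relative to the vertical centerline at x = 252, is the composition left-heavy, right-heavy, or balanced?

Total weight = 7 + 5 + 5 + 7 = 24.
x-moment: 7·445 + 5·243 + 5·159 + 7·54 = 5503; centroid 5503/24 ≈ 229.29.
229.3 vs midline 252 → left-heavy.

left-heavy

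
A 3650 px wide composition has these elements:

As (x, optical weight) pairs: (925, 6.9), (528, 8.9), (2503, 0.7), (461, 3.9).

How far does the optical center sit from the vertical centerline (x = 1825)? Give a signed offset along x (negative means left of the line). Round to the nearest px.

Total weight = 6.9 + 8.9 + 0.7 + 3.9 = 20.4.
x: (6.9·925 + 8.9·528 + 0.7·2503 + 3.9·461) / 20.4 = 14631.7 / 20.4 ≈ 717.24
Offset from x = 1825: 717.24 − 1825 ≈ -1107.76.

≈ -1108 px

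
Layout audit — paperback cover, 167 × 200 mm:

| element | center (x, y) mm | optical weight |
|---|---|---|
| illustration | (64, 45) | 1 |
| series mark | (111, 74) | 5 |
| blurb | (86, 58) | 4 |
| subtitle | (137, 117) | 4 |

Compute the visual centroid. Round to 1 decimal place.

Total weight = 1 + 5 + 4 + 4 = 14.
x-moment: 1·64 + 5·111 + 4·86 + 4·137 = 1511; centroid 1511/14 ≈ 107.93.
y-moment: 1·45 + 5·74 + 4·58 + 4·117 = 1115; centroid 1115/14 ≈ 79.64.

(107.9, 79.6)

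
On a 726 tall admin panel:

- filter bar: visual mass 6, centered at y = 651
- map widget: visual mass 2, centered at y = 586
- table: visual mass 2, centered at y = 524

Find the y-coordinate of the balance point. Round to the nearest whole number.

y ≈ 613

Weights sum to 6 + 2 + 2 = 10.
Σw·y = 6·651 + 2·586 + 2·524 = 6126, so ȳ = 6126/10 ≈ 612.60.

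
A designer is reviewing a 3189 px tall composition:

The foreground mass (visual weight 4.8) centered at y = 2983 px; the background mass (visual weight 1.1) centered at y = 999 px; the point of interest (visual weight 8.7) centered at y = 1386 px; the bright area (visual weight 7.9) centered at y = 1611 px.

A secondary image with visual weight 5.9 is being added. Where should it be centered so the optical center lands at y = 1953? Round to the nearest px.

With the secondary image, Σw becomes 4.8 + 1.1 + 8.7 + 7.9 + 5.9 = 28.4.
Along y: (40202.4 + 5.9·y) / 28.4 = 1953 (existing moment 4.8·2983 + 1.1·999 + 8.7·1386 + 7.9·1611 = 40202.4) ⇒ y = (55465.2 − 40202.4) / 5.9 ≈ 2586.92.

y ≈ 2587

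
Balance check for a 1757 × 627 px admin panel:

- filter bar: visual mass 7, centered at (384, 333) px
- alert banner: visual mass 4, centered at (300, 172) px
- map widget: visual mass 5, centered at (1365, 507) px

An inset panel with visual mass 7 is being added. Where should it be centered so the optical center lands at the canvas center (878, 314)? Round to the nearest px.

(1354, 238)

With the inset panel, Σw becomes 7 + 4 + 5 + 7 = 23.
Along x: (10713 + 7·x) / 23 = 878 (existing moment 7·384 + 4·300 + 5·1365 = 10713) ⇒ x = (20194 − 10713) / 7 ≈ 1354.43.
Along y: (5554 + 7·y) / 23 = 314 (existing moment 7·333 + 4·172 + 5·507 = 5554) ⇒ y = (7222 − 5554) / 7 ≈ 238.29.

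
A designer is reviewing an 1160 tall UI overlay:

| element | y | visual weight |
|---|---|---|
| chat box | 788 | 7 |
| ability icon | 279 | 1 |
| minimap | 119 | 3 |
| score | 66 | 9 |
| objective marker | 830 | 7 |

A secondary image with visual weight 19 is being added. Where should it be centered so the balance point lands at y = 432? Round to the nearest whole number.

y ≈ 385

New total weight: (7 + 1 + 3 + 9 + 7) + 19 = 46.
Along y: (12556 + 19·y) / 46 = 432 (existing moment 7·788 + 1·279 + 3·119 + 9·66 + 7·830 = 12556) ⇒ y = (19872 − 12556) / 19 ≈ 385.05.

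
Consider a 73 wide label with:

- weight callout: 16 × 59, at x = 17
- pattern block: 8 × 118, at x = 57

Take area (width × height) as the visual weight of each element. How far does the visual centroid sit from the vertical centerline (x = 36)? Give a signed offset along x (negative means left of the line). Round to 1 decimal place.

≈ 1.0

Areas → weights: weight callout 16·59 = 944, pattern block 8·118 = 944; Σw = 1888.
x: (944·17 + 944·57) / 1888 = 69856 / 1888 ≈ 37.00
Against x = 36, that's 37.00 − 36 = 1.00.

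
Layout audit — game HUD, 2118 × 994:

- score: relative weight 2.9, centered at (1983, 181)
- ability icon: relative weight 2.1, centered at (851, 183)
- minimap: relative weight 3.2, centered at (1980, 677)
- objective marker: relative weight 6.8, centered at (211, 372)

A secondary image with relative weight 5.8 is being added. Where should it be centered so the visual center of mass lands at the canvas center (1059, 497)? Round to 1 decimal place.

After adding the secondary image, total weight = 2.9 + 2.1 + 3.2 + 6.8 + 5.8 = 20.8.
x: target moment 20.8×1059 = 22027.2; current 2.9·1983 + 2.1·851 + 3.2·1980 + 6.8·211 = 15308.6; the secondary image supplies 6718.6, so x = 6718.6/5.8 ≈ 1158.38.
y: target moment 20.8×497 = 10337.6; current 2.9·181 + 2.1·183 + 3.2·677 + 6.8·372 = 5605.2; the secondary image supplies 4732.4, so y = 4732.4/5.8 ≈ 815.93.

(1158.4, 815.9)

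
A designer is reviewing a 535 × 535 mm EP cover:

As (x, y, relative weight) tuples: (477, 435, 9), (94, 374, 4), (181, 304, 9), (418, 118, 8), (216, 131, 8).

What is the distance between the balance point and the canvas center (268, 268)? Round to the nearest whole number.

Total weight = 9 + 4 + 9 + 8 + 8 = 38.
x-moment: 9·477 + 4·94 + 9·181 + 8·418 + 8·216 = 11370; centroid 11370/38 ≈ 299.21.
y-moment: 9·435 + 4·374 + 9·304 + 8·118 + 8·131 = 10139; centroid 10139/38 ≈ 266.82.
Offset from (268, 268): Δx ≈ 31.21, Δy ≈ -1.18; distance = √(Δx² + Δy²) ≈ 31.23.

≈ 31 mm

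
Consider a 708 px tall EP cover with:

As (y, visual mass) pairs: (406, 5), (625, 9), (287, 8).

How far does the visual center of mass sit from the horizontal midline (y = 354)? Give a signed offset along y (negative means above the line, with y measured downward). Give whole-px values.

Weights sum to 5 + 9 + 8 = 22.
y-moment: 5·406 + 9·625 + 8·287 = 9951; centroid 9951/22 ≈ 452.32.
Offset from y = 354: 452.32 − 354 ≈ 98.32.

≈ 98 px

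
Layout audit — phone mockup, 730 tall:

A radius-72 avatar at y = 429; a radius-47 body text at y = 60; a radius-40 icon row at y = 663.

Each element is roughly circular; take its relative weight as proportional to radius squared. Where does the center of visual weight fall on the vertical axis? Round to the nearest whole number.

Weights ∝ r²: avatar 72² = 5184, body text 47² = 2209, icon row 40² = 1600; Σw = 8993.
y: (5184·429 + 2209·60 + 1600·663) / 8993 = 3417276 / 8993 ≈ 379.99

y ≈ 380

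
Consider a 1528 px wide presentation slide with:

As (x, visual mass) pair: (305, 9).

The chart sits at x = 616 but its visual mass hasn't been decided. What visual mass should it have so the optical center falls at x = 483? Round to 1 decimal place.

Known: weight 9 with moment 9·305 = 2745.
Balance at x = 483 requires (2745 + w·616) / (9 + w) = 483.
Rearranging, w·(616 − 483) = 483·9 − 2745 = 1602, so w ≈ 1602/133 = 12.05.

w ≈ 12.0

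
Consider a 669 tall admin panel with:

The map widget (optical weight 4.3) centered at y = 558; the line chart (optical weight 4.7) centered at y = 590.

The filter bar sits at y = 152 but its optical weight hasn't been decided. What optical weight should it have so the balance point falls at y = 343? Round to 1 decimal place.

Known weights sum to 4.3 + 4.7 = 9.0; their moment is 4.3·558 + 4.7·590 = 5172.4.
For the centroid to hit 343: (5172.4 + w·152) / (9.0 + w) = 343.
Rearranging, w·(152 − 343) = 343·9.0 − 5172.4 = -2085.4, so w ≈ -2085.4/-191 = 10.92.

w ≈ 10.9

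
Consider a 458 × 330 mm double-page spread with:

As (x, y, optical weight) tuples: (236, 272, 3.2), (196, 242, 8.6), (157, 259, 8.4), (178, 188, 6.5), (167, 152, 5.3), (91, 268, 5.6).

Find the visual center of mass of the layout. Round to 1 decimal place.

(167.9, 230.2)

Σw = 3.2 + 8.6 + 8.4 + 6.5 + 5.3 + 5.6 = 37.6.
Σw·x = 6311.3; x̄ = 6311.3/37.6 ≈ 167.85.
Σw·y = 8655.6; ȳ = 8655.6/37.6 ≈ 230.20.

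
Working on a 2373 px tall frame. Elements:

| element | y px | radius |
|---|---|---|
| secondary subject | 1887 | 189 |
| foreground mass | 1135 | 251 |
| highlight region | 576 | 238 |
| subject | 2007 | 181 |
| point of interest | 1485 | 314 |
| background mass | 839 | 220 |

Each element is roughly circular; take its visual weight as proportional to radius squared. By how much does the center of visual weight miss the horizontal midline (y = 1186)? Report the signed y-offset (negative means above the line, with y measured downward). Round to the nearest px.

≈ 80 px

Weights ∝ r²: secondary subject 189² = 35721, foreground mass 251² = 63001, highlight region 238² = 56644, subject 181² = 32761, point of interest 314² = 98596, background mass 220² = 48400; Σw = 335123.
Σw·y = 424312593; ȳ = 424312593/335123 ≈ 1266.14.
Offset from y = 1186: 1266.14 − 1186 ≈ 80.14.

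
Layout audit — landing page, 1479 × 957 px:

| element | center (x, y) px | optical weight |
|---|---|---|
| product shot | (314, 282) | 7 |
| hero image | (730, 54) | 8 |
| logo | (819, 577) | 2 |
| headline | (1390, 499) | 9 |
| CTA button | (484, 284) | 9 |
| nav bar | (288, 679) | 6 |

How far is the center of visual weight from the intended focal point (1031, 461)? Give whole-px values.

Total weight = 7 + 8 + 2 + 9 + 9 + 6 = 41.
Σw·x = 28270; x̄ = 28270/41 ≈ 689.51.
y: moment 14681 / weight 41 ≈ 358.07
From (1031, 461): dx = -341.49, dy = -102.93, so the distance is √(dx²+dy²) ≈ 356.66.

≈ 357 px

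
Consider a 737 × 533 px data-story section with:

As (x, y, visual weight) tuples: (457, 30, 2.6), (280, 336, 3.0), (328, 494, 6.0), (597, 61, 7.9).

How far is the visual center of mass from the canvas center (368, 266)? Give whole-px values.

Σw = 2.6 + 3.0 + 6.0 + 7.9 = 19.5.
Σw·x = 2.6·457 + 3.0·280 + 6.0·328 + 7.9·597 = 8712.5, so x̄ = 8712.5/19.5 ≈ 446.79.
Σw·y = 2.6·30 + 3.0·336 + 6.0·494 + 7.9·61 = 4531.9, so ȳ = 4531.9/19.5 ≈ 232.41.
From (368, 266): dx = 78.79, dy = -33.59, so the distance is √(dx²+dy²) ≈ 85.66.

≈ 86 px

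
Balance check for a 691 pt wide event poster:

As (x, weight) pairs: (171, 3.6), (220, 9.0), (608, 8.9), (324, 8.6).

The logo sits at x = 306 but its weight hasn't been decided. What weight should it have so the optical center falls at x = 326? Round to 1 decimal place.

Fixed elements: Σw = 3.6 + 9.0 + 8.9 + 8.6 = 30.1, Σw·x = 3.6·171 + 9.0·220 + 8.9·608 + 8.6·324 = 10793.2.
For the centroid to hit 326: (10793.2 + w·306) / (30.1 + w) = 326.
So w = (326·30.1 − 10793.2)/(306 − 326) = -980.6/-20 ≈ 49.03.

w ≈ 49.0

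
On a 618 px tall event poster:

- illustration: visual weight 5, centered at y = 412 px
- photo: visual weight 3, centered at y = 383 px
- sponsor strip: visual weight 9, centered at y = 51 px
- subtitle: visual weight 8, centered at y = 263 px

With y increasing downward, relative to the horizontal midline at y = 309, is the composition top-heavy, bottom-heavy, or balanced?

Total weight = 5 + 3 + 9 + 8 = 25.
y-moment: 5·412 + 3·383 + 9·51 + 8·263 = 5772; centroid 5772/25 ≈ 230.88.
230.9 vs midline 309 → top-heavy.

top-heavy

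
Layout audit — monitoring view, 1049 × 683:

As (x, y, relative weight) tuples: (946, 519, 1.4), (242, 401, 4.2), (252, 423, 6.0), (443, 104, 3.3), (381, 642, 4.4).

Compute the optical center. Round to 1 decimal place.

(362.2, 420.6)

Σw = 1.4 + 4.2 + 6.0 + 3.3 + 4.4 = 19.3.
x-moment: 1.4·946 + 4.2·242 + 6.0·252 + 3.3·443 + 4.4·381 = 6991.1; centroid 6991.1/19.3 ≈ 362.23.
y-moment: 1.4·519 + 4.2·401 + 6.0·423 + 3.3·104 + 4.4·642 = 8116.8; centroid 8116.8/19.3 ≈ 420.56.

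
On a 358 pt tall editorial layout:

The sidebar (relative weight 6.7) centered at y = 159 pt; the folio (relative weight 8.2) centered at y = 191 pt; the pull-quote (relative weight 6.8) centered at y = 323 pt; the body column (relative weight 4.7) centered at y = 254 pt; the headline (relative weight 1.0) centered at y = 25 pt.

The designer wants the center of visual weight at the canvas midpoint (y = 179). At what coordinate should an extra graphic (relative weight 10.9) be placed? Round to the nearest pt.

With the extra graphic, Σw becomes 6.7 + 8.2 + 6.8 + 4.7 + 1.0 + 10.9 = 38.3.
Along y: (6046.7 + 10.9·y) / 38.3 = 179 (existing moment 6.7·159 + 8.2·191 + 6.8·323 + 4.7·254 + 1.0·25 = 6046.7) ⇒ y = (6855.7 − 6046.7) / 10.9 ≈ 74.22.

y ≈ 74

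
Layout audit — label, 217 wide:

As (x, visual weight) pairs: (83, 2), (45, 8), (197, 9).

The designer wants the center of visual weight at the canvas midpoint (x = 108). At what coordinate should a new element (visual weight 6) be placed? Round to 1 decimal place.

x ≈ 66.8

With the new element, Σw becomes 2 + 8 + 9 + 6 = 25.
x: target moment 25×108 = 2700; current 2·83 + 8·45 + 9·197 = 2299; the new element supplies 401, so x = 401/6 ≈ 66.83.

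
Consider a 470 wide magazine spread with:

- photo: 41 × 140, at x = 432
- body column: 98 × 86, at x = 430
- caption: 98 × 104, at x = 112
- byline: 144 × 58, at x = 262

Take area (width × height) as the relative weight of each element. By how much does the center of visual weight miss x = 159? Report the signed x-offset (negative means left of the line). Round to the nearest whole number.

≈ 129

Taking area as weight: photo 41·140 = 5740, body column 98·86 = 8428, caption 98·104 = 10192, byline 144·58 = 8352. Sum 32712.
Σw·x = 5740·432 + 8428·430 + 10192·112 + 8352·262 = 9433448, so x̄ = 9433448/32712 ≈ 288.38.
Difference: 288.38 − 159 ≈ 129.38.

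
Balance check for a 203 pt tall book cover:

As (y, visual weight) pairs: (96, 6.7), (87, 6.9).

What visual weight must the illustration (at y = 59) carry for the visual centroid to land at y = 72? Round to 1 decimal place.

w ≈ 20.3

Known weights sum to 6.7 + 6.9 = 13.6; their moment is 6.7·96 + 6.9·87 = 1243.5.
For the centroid to hit 72: (1243.5 + w·59) / (13.6 + w) = 72.
So w = (72·13.6 − 1243.5)/(59 − 72) = -264.3/-13 ≈ 20.33.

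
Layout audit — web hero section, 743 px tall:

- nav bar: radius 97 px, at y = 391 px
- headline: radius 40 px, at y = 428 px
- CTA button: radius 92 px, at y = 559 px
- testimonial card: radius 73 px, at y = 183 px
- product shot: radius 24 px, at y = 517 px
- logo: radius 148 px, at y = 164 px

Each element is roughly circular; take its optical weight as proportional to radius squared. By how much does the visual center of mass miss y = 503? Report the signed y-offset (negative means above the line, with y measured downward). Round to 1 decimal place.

≈ -207.7 px

Weights ∝ r²: nav bar 97² = 9409, headline 40² = 1600, CTA button 92² = 8464, testimonial card 73² = 5329, product shot 24² = 576, logo 148² = 21904; Σw = 47282.
Σw·y = 9409·391 + 1600·428 + 8464·559 + 5329·183 + 576·517 + 21904·164 = 13960350, so ȳ = 13960350/47282 ≈ 295.26.
Against y = 503, that's 295.26 − 503 = -207.74.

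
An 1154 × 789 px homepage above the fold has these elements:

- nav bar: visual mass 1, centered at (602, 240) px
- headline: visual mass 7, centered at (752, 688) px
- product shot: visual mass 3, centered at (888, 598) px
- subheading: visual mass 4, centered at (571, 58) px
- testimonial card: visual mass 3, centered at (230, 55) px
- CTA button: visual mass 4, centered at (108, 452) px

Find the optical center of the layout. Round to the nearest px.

Total weight = 1 + 7 + 3 + 4 + 3 + 4 = 22.
x: moment 11936 / weight 22 ≈ 542.55
y: moment 9055 / weight 22 ≈ 411.59

(543, 412)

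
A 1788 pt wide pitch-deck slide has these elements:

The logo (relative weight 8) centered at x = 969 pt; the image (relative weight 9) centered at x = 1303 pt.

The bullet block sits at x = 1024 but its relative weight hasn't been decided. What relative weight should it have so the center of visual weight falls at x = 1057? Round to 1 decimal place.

Fixed elements: Σw = 8 + 9 = 17, Σw·x = 8·969 + 9·1303 = 19479.
Balance at x = 1057 requires (19479 + w·1024) / (17 + w) = 1057.
Rearranging, w·(1024 − 1057) = 1057·17 − 19479 = -1510, so w ≈ -1510/-33 = 45.76.

w ≈ 45.8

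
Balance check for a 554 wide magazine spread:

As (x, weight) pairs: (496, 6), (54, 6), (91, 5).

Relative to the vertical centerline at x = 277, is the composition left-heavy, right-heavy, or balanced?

Σw = 6 + 6 + 5 = 17.
Σw·x = 6·496 + 6·54 + 5·91 = 3755, so x̄ = 3755/17 ≈ 220.88.
220.9 vs midline 277 → left-heavy.

left-heavy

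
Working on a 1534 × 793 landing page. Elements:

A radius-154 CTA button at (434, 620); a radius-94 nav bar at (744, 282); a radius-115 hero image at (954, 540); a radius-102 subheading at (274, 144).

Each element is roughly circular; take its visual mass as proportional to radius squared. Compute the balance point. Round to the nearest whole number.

Weights ∝ r²: CTA button 154² = 23716, nav bar 94² = 8836, hero image 115² = 13225, subheading 102² = 10404; Σw = 56181.
x-moment: 23716·434 + 8836·744 + 13225·954 + 10404·274 = 32334074; centroid 32334074/56181 ≈ 575.53.
y-moment: 23716·620 + 8836·282 + 13225·540 + 10404·144 = 25835348; centroid 25835348/56181 ≈ 459.86.

(576, 460)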